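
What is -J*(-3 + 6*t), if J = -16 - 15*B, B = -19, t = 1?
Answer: -807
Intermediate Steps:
J = 269 (J = -16 - 15*(-19) = -16 + 285 = 269)
-J*(-3 + 6*t) = -269*(-3 + 6*1) = -269*(-3 + 6) = -269*3 = -1*807 = -807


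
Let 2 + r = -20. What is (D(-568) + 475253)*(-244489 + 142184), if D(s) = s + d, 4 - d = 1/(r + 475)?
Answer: -21999065237380/453 ≈ -4.8563e+10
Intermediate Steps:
r = -22 (r = -2 - 20 = -22)
d = 1811/453 (d = 4 - 1/(-22 + 475) = 4 - 1/453 = 1811/453 ≈ 3.9978)
D(s) = 1811/453 + s (D(s) = s + 1811/453 = 1811/453 + s)
(D(-568) + 475253)*(-244489 + 142184) = ((1811/453 - 568) + 475253)*(-244489 + 142184) = (-255493/453 + 475253)*(-102305) = (215034116/453)*(-102305) = -21999065237380/453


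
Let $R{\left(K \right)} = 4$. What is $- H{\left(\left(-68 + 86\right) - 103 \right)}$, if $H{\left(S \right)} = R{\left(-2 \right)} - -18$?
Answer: $-22$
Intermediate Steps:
$H{\left(S \right)} = 22$ ($H{\left(S \right)} = 4 - -18 = 4 + 18 = 22$)
$- H{\left(\left(-68 + 86\right) - 103 \right)} = \left(-1\right) 22 = -22$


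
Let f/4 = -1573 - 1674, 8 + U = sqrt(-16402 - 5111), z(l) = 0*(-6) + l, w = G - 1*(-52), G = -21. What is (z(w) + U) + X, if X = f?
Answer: -12965 + I*sqrt(21513) ≈ -12965.0 + 146.67*I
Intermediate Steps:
w = 31 (w = -21 - 1*(-52) = -21 + 52 = 31)
z(l) = l (z(l) = 0 + l = l)
U = -8 + I*sqrt(21513) (U = -8 + sqrt(-16402 - 5111) = -8 + sqrt(-21513) = -8 + I*sqrt(21513) ≈ -8.0 + 146.67*I)
f = -12988 (f = 4*(-1573 - 1674) = 4*(-3247) = -12988)
X = -12988
(z(w) + U) + X = (31 + (-8 + I*sqrt(21513))) - 12988 = (23 + I*sqrt(21513)) - 12988 = -12965 + I*sqrt(21513)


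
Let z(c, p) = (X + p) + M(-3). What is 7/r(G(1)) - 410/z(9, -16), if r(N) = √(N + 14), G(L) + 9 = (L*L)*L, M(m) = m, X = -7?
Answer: 205/13 + 7*√6/6 ≈ 18.627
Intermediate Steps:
z(c, p) = -10 + p (z(c, p) = (-7 + p) - 3 = -10 + p)
G(L) = -9 + L³ (G(L) = -9 + (L*L)*L = -9 + L²*L = -9 + L³)
r(N) = √(14 + N)
7/r(G(1)) - 410/z(9, -16) = 7/(√(14 + (-9 + 1³))) - 410/(-10 - 16) = 7/(√(14 + (-9 + 1))) - 410/(-26) = 7/(√(14 - 8)) - 410*(-1/26) = 7/(√6) + 205/13 = 7*(√6/6) + 205/13 = 7*√6/6 + 205/13 = 205/13 + 7*√6/6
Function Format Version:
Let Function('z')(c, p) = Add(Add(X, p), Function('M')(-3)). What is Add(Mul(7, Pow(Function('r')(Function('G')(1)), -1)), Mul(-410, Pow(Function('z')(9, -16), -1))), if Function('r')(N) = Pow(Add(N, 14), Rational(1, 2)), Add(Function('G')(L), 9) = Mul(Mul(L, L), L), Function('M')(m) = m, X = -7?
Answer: Add(Rational(205, 13), Mul(Rational(7, 6), Pow(6, Rational(1, 2)))) ≈ 18.627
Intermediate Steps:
Function('z')(c, p) = Add(-10, p) (Function('z')(c, p) = Add(Add(-7, p), -3) = Add(-10, p))
Function('G')(L) = Add(-9, Pow(L, 3)) (Function('G')(L) = Add(-9, Mul(Mul(L, L), L)) = Add(-9, Mul(Pow(L, 2), L)) = Add(-9, Pow(L, 3)))
Function('r')(N) = Pow(Add(14, N), Rational(1, 2))
Add(Mul(7, Pow(Function('r')(Function('G')(1)), -1)), Mul(-410, Pow(Function('z')(9, -16), -1))) = Add(Mul(7, Pow(Pow(Add(14, Add(-9, Pow(1, 3))), Rational(1, 2)), -1)), Mul(-410, Pow(Add(-10, -16), -1))) = Add(Mul(7, Pow(Pow(Add(14, Add(-9, 1)), Rational(1, 2)), -1)), Mul(-410, Pow(-26, -1))) = Add(Mul(7, Pow(Pow(Add(14, -8), Rational(1, 2)), -1)), Mul(-410, Rational(-1, 26))) = Add(Mul(7, Pow(Pow(6, Rational(1, 2)), -1)), Rational(205, 13)) = Add(Mul(7, Mul(Rational(1, 6), Pow(6, Rational(1, 2)))), Rational(205, 13)) = Add(Mul(Rational(7, 6), Pow(6, Rational(1, 2))), Rational(205, 13)) = Add(Rational(205, 13), Mul(Rational(7, 6), Pow(6, Rational(1, 2))))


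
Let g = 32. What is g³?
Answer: 32768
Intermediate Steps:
g³ = 32³ = 32768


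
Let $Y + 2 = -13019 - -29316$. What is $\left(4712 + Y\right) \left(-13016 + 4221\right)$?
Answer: $-184756565$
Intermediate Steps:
$Y = 16295$ ($Y = -2 - -16297 = -2 + \left(-13019 + 29316\right) = -2 + 16297 = 16295$)
$\left(4712 + Y\right) \left(-13016 + 4221\right) = \left(4712 + 16295\right) \left(-13016 + 4221\right) = 21007 \left(-8795\right) = -184756565$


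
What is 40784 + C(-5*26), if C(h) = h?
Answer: 40654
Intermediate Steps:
40784 + C(-5*26) = 40784 - 5*26 = 40784 - 130 = 40654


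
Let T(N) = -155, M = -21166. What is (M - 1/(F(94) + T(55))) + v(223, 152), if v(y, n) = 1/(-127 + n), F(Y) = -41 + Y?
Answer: -53973173/2550 ≈ -21166.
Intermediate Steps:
(M - 1/(F(94) + T(55))) + v(223, 152) = (-21166 - 1/((-41 + 94) - 155)) + 1/(-127 + 152) = (-21166 - 1/(53 - 155)) + 1/25 = (-21166 - 1/(-102)) + 1/25 = (-21166 - 1*(-1/102)) + 1/25 = (-21166 + 1/102) + 1/25 = -2158931/102 + 1/25 = -53973173/2550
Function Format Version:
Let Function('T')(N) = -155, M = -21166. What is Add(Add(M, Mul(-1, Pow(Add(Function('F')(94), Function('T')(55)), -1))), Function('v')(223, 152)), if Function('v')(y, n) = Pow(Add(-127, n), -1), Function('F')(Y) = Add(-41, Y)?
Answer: Rational(-53973173, 2550) ≈ -21166.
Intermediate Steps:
Add(Add(M, Mul(-1, Pow(Add(Function('F')(94), Function('T')(55)), -1))), Function('v')(223, 152)) = Add(Add(-21166, Mul(-1, Pow(Add(Add(-41, 94), -155), -1))), Pow(Add(-127, 152), -1)) = Add(Add(-21166, Mul(-1, Pow(Add(53, -155), -1))), Pow(25, -1)) = Add(Add(-21166, Mul(-1, Pow(-102, -1))), Rational(1, 25)) = Add(Add(-21166, Mul(-1, Rational(-1, 102))), Rational(1, 25)) = Add(Add(-21166, Rational(1, 102)), Rational(1, 25)) = Add(Rational(-2158931, 102), Rational(1, 25)) = Rational(-53973173, 2550)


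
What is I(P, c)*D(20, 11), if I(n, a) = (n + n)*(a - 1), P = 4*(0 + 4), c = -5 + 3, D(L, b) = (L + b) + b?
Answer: -4032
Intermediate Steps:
D(L, b) = L + 2*b
c = -2
P = 16 (P = 4*4 = 16)
I(n, a) = 2*n*(-1 + a) (I(n, a) = (2*n)*(-1 + a) = 2*n*(-1 + a))
I(P, c)*D(20, 11) = (2*16*(-1 - 2))*(20 + 2*11) = (2*16*(-3))*(20 + 22) = -96*42 = -4032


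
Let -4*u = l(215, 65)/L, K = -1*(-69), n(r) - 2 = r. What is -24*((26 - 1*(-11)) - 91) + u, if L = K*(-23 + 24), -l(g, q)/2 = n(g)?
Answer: 179065/138 ≈ 1297.6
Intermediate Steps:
n(r) = 2 + r
l(g, q) = -4 - 2*g (l(g, q) = -2*(2 + g) = -4 - 2*g)
K = 69
L = 69 (L = 69*(-23 + 24) = 69*1 = 69)
u = 217/138 (u = -(-4 - 2*215)/(4*69) = -(-4 - 430)/(4*69) = -(-217)/(2*69) = -¼*(-434/69) = 217/138 ≈ 1.5725)
-24*((26 - 1*(-11)) - 91) + u = -24*((26 - 1*(-11)) - 91) + 217/138 = -24*((26 + 11) - 91) + 217/138 = -24*(37 - 91) + 217/138 = -24*(-54) + 217/138 = 1296 + 217/138 = 179065/138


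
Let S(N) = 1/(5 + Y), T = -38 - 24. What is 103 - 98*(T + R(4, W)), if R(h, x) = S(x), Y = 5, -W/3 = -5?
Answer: 30846/5 ≈ 6169.2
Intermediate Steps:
T = -62
W = 15 (W = -3*(-5) = 15)
S(N) = ⅒ (S(N) = 1/(5 + 5) = 1/10 = ⅒)
R(h, x) = ⅒
103 - 98*(T + R(4, W)) = 103 - 98*(-62 + ⅒) = 103 - 98*(-619/10) = 103 + 30331/5 = 30846/5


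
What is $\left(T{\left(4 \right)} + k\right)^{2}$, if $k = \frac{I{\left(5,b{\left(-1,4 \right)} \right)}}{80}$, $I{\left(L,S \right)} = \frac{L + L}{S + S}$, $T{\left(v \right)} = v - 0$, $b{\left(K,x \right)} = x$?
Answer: $\frac{66049}{4096} \approx 16.125$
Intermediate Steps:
$T{\left(v \right)} = v$ ($T{\left(v \right)} = v + 0 = v$)
$I{\left(L,S \right)} = \frac{L}{S}$ ($I{\left(L,S \right)} = \frac{2 L}{2 S} = 2 L \frac{1}{2 S} = \frac{L}{S}$)
$k = \frac{1}{64}$ ($k = \frac{5 \cdot \frac{1}{4}}{80} = 5 \cdot \frac{1}{4} \cdot \frac{1}{80} = \frac{5}{4} \cdot \frac{1}{80} = \frac{1}{64} \approx 0.015625$)
$\left(T{\left(4 \right)} + k\right)^{2} = \left(4 + \frac{1}{64}\right)^{2} = \left(\frac{257}{64}\right)^{2} = \frac{66049}{4096}$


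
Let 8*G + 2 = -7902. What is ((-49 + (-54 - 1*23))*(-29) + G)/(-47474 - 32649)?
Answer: -2666/80123 ≈ -0.033274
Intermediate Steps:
G = -988 (G = -¼ + (⅛)*(-7902) = -¼ - 3951/4 = -988)
((-49 + (-54 - 1*23))*(-29) + G)/(-47474 - 32649) = ((-49 + (-54 - 1*23))*(-29) - 988)/(-47474 - 32649) = ((-49 + (-54 - 23))*(-29) - 988)/(-80123) = ((-49 - 77)*(-29) - 988)*(-1/80123) = (-126*(-29) - 988)*(-1/80123) = (3654 - 988)*(-1/80123) = 2666*(-1/80123) = -2666/80123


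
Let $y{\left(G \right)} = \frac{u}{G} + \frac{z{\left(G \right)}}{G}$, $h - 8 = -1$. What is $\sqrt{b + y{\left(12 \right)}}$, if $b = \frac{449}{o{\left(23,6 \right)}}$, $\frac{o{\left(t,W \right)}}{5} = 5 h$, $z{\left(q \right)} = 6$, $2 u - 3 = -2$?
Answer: $\frac{\sqrt{548142}}{420} \approx 1.7628$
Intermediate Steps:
$u = \frac{1}{2}$ ($u = \frac{3}{2} + \frac{1}{2} \left(-2\right) = \frac{3}{2} - 1 = \frac{1}{2} \approx 0.5$)
$h = 7$ ($h = 8 - 1 = 7$)
$o{\left(t,W \right)} = 175$ ($o{\left(t,W \right)} = 5 \cdot 5 \cdot 7 = 5 \cdot 35 = 175$)
$b = \frac{449}{175} \approx 2.5657$
$y{\left(G \right)} = \frac{13}{2 G}$ ($y{\left(G \right)} = \frac{1}{2 G} + \frac{6}{G} = \frac{13}{2 G}$)
$\sqrt{b + y{\left(12 \right)}} = \sqrt{\frac{449}{175} + \frac{13}{2 \cdot 12}} = \sqrt{\frac{449}{175} + \frac{13}{2} \cdot \frac{1}{12}} = \sqrt{\frac{449}{175} + \frac{13}{24}} = \sqrt{\frac{13051}{4200}} = \frac{\sqrt{548142}}{420}$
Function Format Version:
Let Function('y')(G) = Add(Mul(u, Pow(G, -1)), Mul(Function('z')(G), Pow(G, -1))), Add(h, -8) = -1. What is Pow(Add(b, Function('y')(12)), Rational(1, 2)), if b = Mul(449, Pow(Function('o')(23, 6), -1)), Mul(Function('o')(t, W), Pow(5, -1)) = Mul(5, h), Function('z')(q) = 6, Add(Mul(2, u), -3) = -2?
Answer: Mul(Rational(1, 420), Pow(548142, Rational(1, 2))) ≈ 1.7628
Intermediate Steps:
u = Rational(1, 2) (u = Add(Rational(3, 2), Mul(Rational(1, 2), -2)) = Add(Rational(3, 2), -1) = Rational(1, 2) ≈ 0.50000)
h = 7 (h = Add(8, -1) = 7)
Function('o')(t, W) = 175 (Function('o')(t, W) = Mul(5, Mul(5, 7)) = Mul(5, 35) = 175)
b = Rational(449, 175) (b = Mul(449, Pow(175, -1)) = Mul(449, Rational(1, 175)) = Rational(449, 175) ≈ 2.5657)
Function('y')(G) = Mul(Rational(13, 2), Pow(G, -1)) (Function('y')(G) = Add(Mul(Rational(1, 2), Pow(G, -1)), Mul(6, Pow(G, -1))) = Mul(Rational(13, 2), Pow(G, -1)))
Pow(Add(b, Function('y')(12)), Rational(1, 2)) = Pow(Add(Rational(449, 175), Mul(Rational(13, 2), Pow(12, -1))), Rational(1, 2)) = Pow(Add(Rational(449, 175), Mul(Rational(13, 2), Rational(1, 12))), Rational(1, 2)) = Pow(Add(Rational(449, 175), Rational(13, 24)), Rational(1, 2)) = Pow(Rational(13051, 4200), Rational(1, 2)) = Mul(Rational(1, 420), Pow(548142, Rational(1, 2)))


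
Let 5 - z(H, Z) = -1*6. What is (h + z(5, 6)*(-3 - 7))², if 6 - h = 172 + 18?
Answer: 86436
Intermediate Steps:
z(H, Z) = 11 (z(H, Z) = 5 - (-1)*6 = 5 - 1*(-6) = 5 + 6 = 11)
h = -184 (h = 6 - (172 + 18) = 6 - 1*190 = 6 - 190 = -184)
(h + z(5, 6)*(-3 - 7))² = (-184 + 11*(-3 - 7))² = (-184 + 11*(-10))² = (-184 - 110)² = (-294)² = 86436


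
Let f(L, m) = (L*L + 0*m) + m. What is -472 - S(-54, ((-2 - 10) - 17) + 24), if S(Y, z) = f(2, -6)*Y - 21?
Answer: -559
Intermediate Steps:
f(L, m) = m + L² (f(L, m) = (L² + 0) + m = L² + m = m + L²)
S(Y, z) = -21 - 2*Y (S(Y, z) = (-6 + 2²)*Y - 21 = (-6 + 4)*Y - 21 = -2*Y - 21 = -21 - 2*Y)
-472 - S(-54, ((-2 - 10) - 17) + 24) = -472 - (-21 - 2*(-54)) = -472 - (-21 + 108) = -472 - 1*87 = -472 - 87 = -559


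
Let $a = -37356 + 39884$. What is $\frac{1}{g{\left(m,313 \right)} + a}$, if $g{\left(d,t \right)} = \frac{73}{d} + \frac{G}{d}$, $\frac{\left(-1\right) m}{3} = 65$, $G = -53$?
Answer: $\frac{39}{98588} \approx 0.00039559$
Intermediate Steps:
$m = -195$ ($m = \left(-3\right) 65 = -195$)
$g{\left(d,t \right)} = \frac{20}{d}$ ($g{\left(d,t \right)} = \frac{73}{d} - \frac{53}{d} = \frac{20}{d}$)
$a = 2528$
$\frac{1}{g{\left(m,313 \right)} + a} = \frac{1}{\frac{20}{-195} + 2528} = \frac{1}{20 \left(- \frac{1}{195}\right) + 2528} = \frac{1}{- \frac{4}{39} + 2528} = \frac{1}{\frac{98588}{39}} = \frac{39}{98588}$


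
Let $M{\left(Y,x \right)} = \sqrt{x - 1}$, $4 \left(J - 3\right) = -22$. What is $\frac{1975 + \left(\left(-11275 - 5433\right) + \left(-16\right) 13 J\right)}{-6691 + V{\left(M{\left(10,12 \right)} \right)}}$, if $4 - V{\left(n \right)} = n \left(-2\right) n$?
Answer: $\frac{14213}{6665} \approx 2.1325$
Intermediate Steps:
$J = - \frac{5}{2}$ ($J = 3 + \frac{1}{4} \left(-22\right) = 3 - \frac{11}{2} = - \frac{5}{2} \approx -2.5$)
$M{\left(Y,x \right)} = \sqrt{-1 + x}$
$V{\left(n \right)} = 4 + 2 n^{2}$ ($V{\left(n \right)} = 4 - n \left(-2\right) n = 4 - - 2 n n = 4 - - 2 n^{2} = 4 + 2 n^{2}$)
$\frac{1975 + \left(\left(-11275 - 5433\right) + \left(-16\right) 13 J\right)}{-6691 + V{\left(M{\left(10,12 \right)} \right)}} = \frac{1975 + \left(\left(-11275 - 5433\right) + \left(-16\right) 13 \left(- \frac{5}{2}\right)\right)}{-6691 + \left(4 + 2 \left(\sqrt{-1 + 12}\right)^{2}\right)} = \frac{1975 - 16188}{-6691 + \left(4 + 2 \left(\sqrt{11}\right)^{2}\right)} = \frac{1975 + \left(-16708 + 520\right)}{-6691 + \left(4 + 2 \cdot 11\right)} = \frac{1975 - 16188}{-6691 + \left(4 + 22\right)} = - \frac{14213}{-6691 + 26} = - \frac{14213}{-6665} = \left(-14213\right) \left(- \frac{1}{6665}\right) = \frac{14213}{6665}$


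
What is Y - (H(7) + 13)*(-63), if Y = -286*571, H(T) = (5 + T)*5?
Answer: -158707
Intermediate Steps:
H(T) = 25 + 5*T
Y = -163306
Y - (H(7) + 13)*(-63) = -163306 - ((25 + 5*7) + 13)*(-63) = -163306 - ((25 + 35) + 13)*(-63) = -163306 - (60 + 13)*(-63) = -163306 - 73*(-63) = -163306 - 1*(-4599) = -163306 + 4599 = -158707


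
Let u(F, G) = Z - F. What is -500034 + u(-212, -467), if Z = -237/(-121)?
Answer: -60478225/121 ≈ -4.9982e+5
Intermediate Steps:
Z = 237/121 (Z = -237*(-1/121) = 237/121 ≈ 1.9587)
u(F, G) = 237/121 - F
-500034 + u(-212, -467) = -500034 + (237/121 - 1*(-212)) = -500034 + (237/121 + 212) = -500034 + 25889/121 = -60478225/121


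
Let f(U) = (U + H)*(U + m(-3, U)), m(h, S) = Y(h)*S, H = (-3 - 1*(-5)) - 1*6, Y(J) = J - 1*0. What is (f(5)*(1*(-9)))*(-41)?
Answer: -3690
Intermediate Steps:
Y(J) = J (Y(J) = J + 0 = J)
H = -4 (H = (-3 + 5) - 6 = 2 - 6 = -4)
m(h, S) = S*h (m(h, S) = h*S = S*h)
f(U) = -2*U*(-4 + U) (f(U) = (U - 4)*(U + U*(-3)) = (-4 + U)*(U - 3*U) = (-4 + U)*(-2*U) = -2*U*(-4 + U))
(f(5)*(1*(-9)))*(-41) = ((2*5*(4 - 1*5))*(1*(-9)))*(-41) = ((2*5*(4 - 5))*(-9))*(-41) = ((2*5*(-1))*(-9))*(-41) = -10*(-9)*(-41) = 90*(-41) = -3690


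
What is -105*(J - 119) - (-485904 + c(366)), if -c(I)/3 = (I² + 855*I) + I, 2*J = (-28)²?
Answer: 1798995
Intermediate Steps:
J = 392 (J = (½)*(-28)² = (½)*784 = 392)
c(I) = -2568*I - 3*I² (c(I) = -3*((I² + 855*I) + I) = -3*(I² + 856*I) = -2568*I - 3*I²)
-105*(J - 119) - (-485904 + c(366)) = -105*(392 - 119) - (-485904 - 3*366*(856 + 366)) = -105*273 - (-485904 - 3*366*1222) = -28665 - (-485904 - 1341756) = -28665 - 1*(-1827660) = -28665 + 1827660 = 1798995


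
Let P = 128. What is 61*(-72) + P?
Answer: -4264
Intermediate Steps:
61*(-72) + P = 61*(-72) + 128 = -4392 + 128 = -4264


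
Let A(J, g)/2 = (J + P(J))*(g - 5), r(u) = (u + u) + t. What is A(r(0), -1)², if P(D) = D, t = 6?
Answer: 20736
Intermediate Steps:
r(u) = 6 + 2*u (r(u) = (u + u) + 6 = 2*u + 6 = 6 + 2*u)
A(J, g) = 4*J*(-5 + g) (A(J, g) = 2*((J + J)*(g - 5)) = 2*((2*J)*(-5 + g)) = 2*(2*J*(-5 + g)) = 4*J*(-5 + g))
A(r(0), -1)² = (4*(6 + 2*0)*(-5 - 1))² = (4*(6 + 0)*(-6))² = (4*6*(-6))² = (-144)² = 20736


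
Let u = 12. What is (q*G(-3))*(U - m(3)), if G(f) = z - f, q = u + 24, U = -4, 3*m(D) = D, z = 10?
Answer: -2340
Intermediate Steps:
m(D) = D/3
q = 36 (q = 12 + 24 = 36)
G(f) = 10 - f
(q*G(-3))*(U - m(3)) = (36*(10 - 1*(-3)))*(-4 - 3/3) = (36*(10 + 3))*(-4 - 1*1) = (36*13)*(-4 - 1) = 468*(-5) = -2340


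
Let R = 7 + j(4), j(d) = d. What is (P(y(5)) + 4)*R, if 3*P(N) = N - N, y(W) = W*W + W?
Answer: 44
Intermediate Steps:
y(W) = W + W² (y(W) = W² + W = W + W²)
R = 11 (R = 7 + 4 = 11)
P(N) = 0 (P(N) = (N - N)/3 = (⅓)*0 = 0)
(P(y(5)) + 4)*R = (0 + 4)*11 = 4*11 = 44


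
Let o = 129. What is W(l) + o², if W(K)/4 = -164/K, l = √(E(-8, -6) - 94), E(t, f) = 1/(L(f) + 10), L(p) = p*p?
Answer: 16641 + 656*I*√198858/4323 ≈ 16641.0 + 67.669*I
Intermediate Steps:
L(p) = p²
E(t, f) = 1/(10 + f²) (E(t, f) = 1/(f² + 10) = 1/(10 + f²))
l = I*√198858/46 (l = √(1/(10 + (-6)²) - 94) = √(1/(10 + 36) - 94) = √(1/46 - 94) = √(-4323/46) = I*√198858/46 ≈ 9.6942*I)
W(K) = -656/K (W(K) = 4*(-164/K) = -656/K)
W(l) + o² = -656*(-I*√198858/4323) + 129² = -(-656)*I*√198858/4323 + 16641 = 656*I*√198858/4323 + 16641 = 16641 + 656*I*√198858/4323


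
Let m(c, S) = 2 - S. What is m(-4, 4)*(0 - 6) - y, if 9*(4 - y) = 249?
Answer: 107/3 ≈ 35.667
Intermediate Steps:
y = -71/3 (y = 4 - ⅑*249 = 4 - 83/3 = -71/3 ≈ -23.667)
m(-4, 4)*(0 - 6) - y = (2 - 1*4)*(0 - 6) - 1*(-71/3) = (2 - 4)*(-6) + 71/3 = -2*(-6) + 71/3 = 12 + 71/3 = 107/3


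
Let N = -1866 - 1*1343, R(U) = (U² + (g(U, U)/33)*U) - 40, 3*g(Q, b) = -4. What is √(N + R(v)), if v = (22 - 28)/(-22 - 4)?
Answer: 2*I*√149485281/429 ≈ 57.0*I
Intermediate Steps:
g(Q, b) = -4/3 (g(Q, b) = (⅓)*(-4) = -4/3)
v = 3/13 (v = -6/(-26) = -6*(-1/26) = 3/13 ≈ 0.23077)
R(U) = -40 + U² - 4*U/99 (R(U) = (U² + (-4/3/33)*U) - 40 = (U² + (-4/3*1/33)*U) - 40 = (U² - 4*U/99) - 40 = -40 + U² - 4*U/99)
N = -3209 (N = -1866 - 1343 = -3209)
√(N + R(v)) = √(-3209 + (-40 + (3/13)² - 4/99*3/13)) = √(-3209 + (-40 + 9/169 - 4/429)) = √(-3209 - 222835/5577) = √(-18119428/5577) = 2*I*√149485281/429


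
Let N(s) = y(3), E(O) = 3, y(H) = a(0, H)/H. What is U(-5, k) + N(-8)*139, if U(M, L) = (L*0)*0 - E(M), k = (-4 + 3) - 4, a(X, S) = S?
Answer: 136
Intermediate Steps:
k = -5 (k = -1 - 4 = -5)
y(H) = 1 (y(H) = H/H = 1)
N(s) = 1
U(M, L) = -3 (U(M, L) = (L*0)*0 - 1*3 = 0*0 - 3 = 0 - 3 = -3)
U(-5, k) + N(-8)*139 = -3 + 1*139 = -3 + 139 = 136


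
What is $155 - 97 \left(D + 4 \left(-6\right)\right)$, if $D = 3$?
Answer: $2192$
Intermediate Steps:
$155 - 97 \left(D + 4 \left(-6\right)\right) = 155 - 97 \left(3 + 4 \left(-6\right)\right) = 155 - 97 \left(3 - 24\right) = 155 - -2037 = 155 + 2037 = 2192$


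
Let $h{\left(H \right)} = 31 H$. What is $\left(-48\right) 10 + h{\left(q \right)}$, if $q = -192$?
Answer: $-6432$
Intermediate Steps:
$\left(-48\right) 10 + h{\left(q \right)} = \left(-48\right) 10 + 31 \left(-192\right) = -480 - 5952 = -6432$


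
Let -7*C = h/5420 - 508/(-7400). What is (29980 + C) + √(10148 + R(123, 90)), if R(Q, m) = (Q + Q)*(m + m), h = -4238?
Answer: 52606834299/1754725 + 2*√13607 ≈ 30213.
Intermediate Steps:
R(Q, m) = 4*Q*m (R(Q, m) = (2*Q)*(2*m) = 4*Q*m)
C = 178799/1754725 (C = -(-4238/5420 - 508/(-7400))/7 = -(-4238*1/5420 - 508*(-1/7400))/7 = -(-2119/2710 + 127/1850)/7 = -⅐*(-178799/250675) = 178799/1754725 ≈ 0.10190)
(29980 + C) + √(10148 + R(123, 90)) = (29980 + 178799/1754725) + √(10148 + 4*123*90) = 52606834299/1754725 + √(10148 + 44280) = 52606834299/1754725 + √54428 = 52606834299/1754725 + 2*√13607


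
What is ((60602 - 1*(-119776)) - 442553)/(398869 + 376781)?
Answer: -10487/31026 ≈ -0.33801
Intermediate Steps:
((60602 - 1*(-119776)) - 442553)/(398869 + 376781) = ((60602 + 119776) - 442553)/775650 = (180378 - 442553)*(1/775650) = -262175*1/775650 = -10487/31026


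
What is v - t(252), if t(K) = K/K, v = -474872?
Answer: -474873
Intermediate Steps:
t(K) = 1
v - t(252) = -474872 - 1*1 = -474872 - 1 = -474873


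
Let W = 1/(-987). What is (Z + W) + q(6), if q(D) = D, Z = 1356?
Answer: 1344293/987 ≈ 1362.0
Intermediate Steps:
W = -1/987 ≈ -0.0010132
(Z + W) + q(6) = (1356 - 1/987) + 6 = 1338371/987 + 6 = 1344293/987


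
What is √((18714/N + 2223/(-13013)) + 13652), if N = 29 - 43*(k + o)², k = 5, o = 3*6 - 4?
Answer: 5*√32835805783486706/7754747 ≈ 116.84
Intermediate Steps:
o = 14 (o = 18 - 4 = 14)
N = -15494 (N = 29 - 43*(5 + 14)² = 29 - 43*19² = 29 - 43*361 = 29 - 15523 = -15494)
√((18714/N + 2223/(-13013)) + 13652) = √((18714/(-15494) + 2223/(-13013)) + 13652) = √((18714*(-1/15494) + 2223*(-1/13013)) + 13652) = √((-9357/7747 - 171/1001) + 13652) = √(-10691094/7754747 + 13652) = √(105857114950/7754747) = 5*√32835805783486706/7754747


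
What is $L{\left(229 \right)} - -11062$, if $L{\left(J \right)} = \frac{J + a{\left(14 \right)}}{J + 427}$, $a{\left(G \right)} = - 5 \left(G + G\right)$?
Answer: $\frac{7256761}{656} \approx 11062.0$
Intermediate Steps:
$a{\left(G \right)} = - 10 G$ ($a{\left(G \right)} = - 5 \cdot 2 G = - 10 G$)
$L{\left(J \right)} = \frac{-140 + J}{427 + J}$ ($L{\left(J \right)} = \frac{J - 140}{J + 427} = \frac{J - 140}{427 + J} = \frac{-140 + J}{427 + J}$)
$L{\left(229 \right)} - -11062 = \frac{-140 + 229}{427 + 229} - -11062 = \frac{1}{656} \cdot 89 + 11062 = \frac{89}{656} + 11062 = \frac{7256761}{656}$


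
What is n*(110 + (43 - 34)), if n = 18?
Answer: 2142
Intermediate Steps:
n*(110 + (43 - 34)) = 18*(110 + (43 - 34)) = 18*(110 + 9) = 18*119 = 2142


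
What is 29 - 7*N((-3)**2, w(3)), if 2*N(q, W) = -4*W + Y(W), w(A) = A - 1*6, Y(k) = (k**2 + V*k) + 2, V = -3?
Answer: -83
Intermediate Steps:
Y(k) = 2 + k**2 - 3*k (Y(k) = (k**2 - 3*k) + 2 = 2 + k**2 - 3*k)
w(A) = -6 + A (w(A) = A - 6 = -6 + A)
N(q, W) = 1 + W**2/2 - 7*W/2 (N(q, W) = (-4*W + (2 + W**2 - 3*W))/2 = (2 + W**2 - 7*W)/2 = 1 + W**2/2 - 7*W/2)
29 - 7*N((-3)**2, w(3)) = 29 - 7*(1 + (-6 + 3)**2/2 - 7*(-6 + 3)/2) = 29 - 7*(1 + (1/2)*(-3)**2 - 7/2*(-3)) = 29 - 7*(1 + (1/2)*9 + 21/2) = 29 - 7*(1 + 9/2 + 21/2) = 29 - 7*16 = 29 - 112 = -83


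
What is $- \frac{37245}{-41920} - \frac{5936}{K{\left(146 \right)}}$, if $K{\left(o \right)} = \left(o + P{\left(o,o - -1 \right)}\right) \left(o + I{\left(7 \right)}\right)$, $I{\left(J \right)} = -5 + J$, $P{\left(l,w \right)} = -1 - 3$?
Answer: $\frac{13347595}{22024768} \approx 0.60603$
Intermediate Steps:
$P{\left(l,w \right)} = -4$
$K{\left(o \right)} = \left(-4 + o\right) \left(2 + o\right)$ ($K{\left(o \right)} = \left(o - 4\right) \left(o + \left(-5 + 7\right)\right) = \left(-4 + o\right) \left(o + 2\right) = \left(-4 + o\right) \left(2 + o\right)$)
$- \frac{37245}{-41920} - \frac{5936}{K{\left(146 \right)}} = - \frac{37245}{-41920} - \frac{5936}{-8 + 146^{2} - 292} = \left(-37245\right) \left(- \frac{1}{41920}\right) - \frac{5936}{-8 + 21316 - 292} = \frac{7449}{8384} - \frac{5936}{21016} = \frac{7449}{8384} - \frac{742}{2627} = \frac{13347595}{22024768}$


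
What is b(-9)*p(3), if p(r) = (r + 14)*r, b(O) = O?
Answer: -459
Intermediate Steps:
p(r) = r*(14 + r) (p(r) = (14 + r)*r = r*(14 + r))
b(-9)*p(3) = -27*(14 + 3) = -27*17 = -9*51 = -459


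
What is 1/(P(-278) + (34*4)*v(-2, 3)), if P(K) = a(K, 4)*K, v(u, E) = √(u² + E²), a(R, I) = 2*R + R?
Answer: 57963/13438777364 - 17*√13/6719388682 ≈ 4.3040e-6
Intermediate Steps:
a(R, I) = 3*R
v(u, E) = √(E² + u²)
P(K) = 3*K² (P(K) = (3*K)*K = 3*K²)
1/(P(-278) + (34*4)*v(-2, 3)) = 1/(3*(-278)² + (34*4)*√(3² + (-2)²)) = 1/(3*77284 + 136*√(9 + 4)) = 1/(231852 + 136*√13)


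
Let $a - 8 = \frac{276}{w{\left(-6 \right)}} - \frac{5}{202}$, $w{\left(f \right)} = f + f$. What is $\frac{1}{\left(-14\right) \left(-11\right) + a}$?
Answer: $\frac{202}{28073} \approx 0.0071955$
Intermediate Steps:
$w{\left(f \right)} = 2 f$
$a = - \frac{3035}{202}$ ($a = 8 + \left(\frac{276}{2 \left(-6\right)} - \frac{5}{202}\right) = 8 + \left(\frac{276}{-12} - \frac{5}{202}\right) = 8 + \left(276 \left(- \frac{1}{12}\right) - \frac{5}{202}\right) = 8 - \frac{4651}{202} = - \frac{3035}{202} \approx -15.025$)
$\frac{1}{\left(-14\right) \left(-11\right) + a} = \frac{1}{\left(-14\right) \left(-11\right) - \frac{3035}{202}} = \frac{1}{154 - \frac{3035}{202}} = \frac{1}{\frac{28073}{202}} = \frac{202}{28073}$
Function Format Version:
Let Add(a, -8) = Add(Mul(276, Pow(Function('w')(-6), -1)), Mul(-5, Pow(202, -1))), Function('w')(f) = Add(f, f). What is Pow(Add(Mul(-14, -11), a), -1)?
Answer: Rational(202, 28073) ≈ 0.0071955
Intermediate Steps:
Function('w')(f) = Mul(2, f)
a = Rational(-3035, 202) (a = Add(8, Add(Mul(276, Pow(Mul(2, -6), -1)), Mul(-5, Pow(202, -1)))) = Add(8, Add(Mul(276, Pow(-12, -1)), Mul(-5, Rational(1, 202)))) = Add(8, Add(Mul(276, Rational(-1, 12)), Rational(-5, 202))) = Add(8, Add(-23, Rational(-5, 202))) = Add(8, Rational(-4651, 202)) = Rational(-3035, 202) ≈ -15.025)
Pow(Add(Mul(-14, -11), a), -1) = Pow(Add(Mul(-14, -11), Rational(-3035, 202)), -1) = Pow(Add(154, Rational(-3035, 202)), -1) = Pow(Rational(28073, 202), -1) = Rational(202, 28073)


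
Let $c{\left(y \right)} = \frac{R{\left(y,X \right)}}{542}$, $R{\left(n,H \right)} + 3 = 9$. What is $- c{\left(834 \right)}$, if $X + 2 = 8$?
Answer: $- \frac{3}{271} \approx -0.01107$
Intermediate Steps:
$X = 6$ ($X = -2 + 8 = 6$)
$R{\left(n,H \right)} = 6$ ($R{\left(n,H \right)} = -3 + 9 = 6$)
$c{\left(y \right)} = \frac{3}{271}$ ($c{\left(y \right)} = \frac{6}{542} = 6 \cdot \frac{1}{542} = \frac{3}{271}$)
$- c{\left(834 \right)} = \left(-1\right) \frac{3}{271} = - \frac{3}{271}$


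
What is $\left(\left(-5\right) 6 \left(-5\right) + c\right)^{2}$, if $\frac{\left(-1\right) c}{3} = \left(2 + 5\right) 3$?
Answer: $7569$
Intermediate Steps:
$c = -63$ ($c = - 3 \left(2 + 5\right) 3 = - 3 \cdot 7 \cdot 3 = \left(-3\right) 21 = -63$)
$\left(\left(-5\right) 6 \left(-5\right) + c\right)^{2} = \left(\left(-5\right) 6 \left(-5\right) - 63\right)^{2} = \left(\left(-30\right) \left(-5\right) - 63\right)^{2} = \left(150 - 63\right)^{2} = 87^{2} = 7569$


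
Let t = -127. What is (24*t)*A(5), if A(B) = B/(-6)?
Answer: 2540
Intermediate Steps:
A(B) = -B/6 (A(B) = B*(-⅙) = -B/6)
(24*t)*A(5) = (24*(-127))*(-⅙*5) = -3048*(-⅚) = 2540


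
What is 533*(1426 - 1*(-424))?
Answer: 986050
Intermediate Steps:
533*(1426 - 1*(-424)) = 533*(1426 + 424) = 533*1850 = 986050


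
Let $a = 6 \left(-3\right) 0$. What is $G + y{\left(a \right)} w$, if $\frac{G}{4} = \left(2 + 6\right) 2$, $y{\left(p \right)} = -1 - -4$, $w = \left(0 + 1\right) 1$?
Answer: $67$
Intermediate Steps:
$w = 1$ ($w = 1 \cdot 1 = 1$)
$a = 0$ ($a = \left(-18\right) 0 = 0$)
$y{\left(p \right)} = 3$ ($y{\left(p \right)} = -1 + 4 = 3$)
$G = 64$ ($G = 4 \left(2 + 6\right) 2 = 4 \cdot 8 \cdot 2 = 4 \cdot 16 = 64$)
$G + y{\left(a \right)} w = 64 + 3 \cdot 1 = 64 + 3 = 67$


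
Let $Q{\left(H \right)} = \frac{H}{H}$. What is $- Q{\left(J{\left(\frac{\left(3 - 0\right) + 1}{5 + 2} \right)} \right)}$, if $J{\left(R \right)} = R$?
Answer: $-1$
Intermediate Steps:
$Q{\left(H \right)} = 1$
$- Q{\left(J{\left(\frac{\left(3 - 0\right) + 1}{5 + 2} \right)} \right)} = \left(-1\right) 1 = -1$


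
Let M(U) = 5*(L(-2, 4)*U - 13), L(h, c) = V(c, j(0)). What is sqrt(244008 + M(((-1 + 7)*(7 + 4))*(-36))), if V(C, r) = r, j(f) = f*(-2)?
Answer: sqrt(243943) ≈ 493.91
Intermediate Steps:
j(f) = -2*f
L(h, c) = 0 (L(h, c) = -2*0 = 0)
M(U) = -65 (M(U) = 5*(0*U - 13) = 5*(0 - 13) = 5*(-13) = -65)
sqrt(244008 + M(((-1 + 7)*(7 + 4))*(-36))) = sqrt(244008 - 65) = sqrt(243943)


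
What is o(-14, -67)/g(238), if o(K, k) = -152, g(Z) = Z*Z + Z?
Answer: -76/28441 ≈ -0.0026722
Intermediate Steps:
g(Z) = Z + Z² (g(Z) = Z² + Z = Z + Z²)
o(-14, -67)/g(238) = -152*1/(238*(1 + 238)) = -152/(238*239) = -152/56882 = -152*1/56882 = -76/28441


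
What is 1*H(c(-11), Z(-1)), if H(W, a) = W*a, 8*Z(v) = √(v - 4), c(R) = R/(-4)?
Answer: 11*I*√5/32 ≈ 0.76865*I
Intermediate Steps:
c(R) = -R/4 (c(R) = R*(-¼) = -R/4)
Z(v) = √(-4 + v)/8 (Z(v) = √(v - 4)/8 = √(-4 + v)/8)
1*H(c(-11), Z(-1)) = 1*((-¼*(-11))*(√(-4 - 1)/8)) = 1*(11*(√(-5)/8)/4) = 1*(11*((I*√5)/8)/4) = 1*(11*(I*√5/8)/4) = 1*(11*I*√5/32) = 11*I*√5/32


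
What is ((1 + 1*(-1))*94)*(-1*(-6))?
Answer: 0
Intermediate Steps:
((1 + 1*(-1))*94)*(-1*(-6)) = ((1 - 1)*94)*6 = (0*94)*6 = 0*6 = 0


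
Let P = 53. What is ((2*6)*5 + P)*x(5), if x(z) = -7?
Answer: -791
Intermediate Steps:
((2*6)*5 + P)*x(5) = ((2*6)*5 + 53)*(-7) = (12*5 + 53)*(-7) = (60 + 53)*(-7) = 113*(-7) = -791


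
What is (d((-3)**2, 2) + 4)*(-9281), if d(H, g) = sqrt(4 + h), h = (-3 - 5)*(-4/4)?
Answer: -37124 - 18562*sqrt(3) ≈ -69274.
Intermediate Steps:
h = 8 (h = -(-32)/4 = -8*(-1) = 8)
d(H, g) = 2*sqrt(3) (d(H, g) = sqrt(4 + 8) = sqrt(12) = 2*sqrt(3))
(d((-3)**2, 2) + 4)*(-9281) = (2*sqrt(3) + 4)*(-9281) = (4 + 2*sqrt(3))*(-9281) = -37124 - 18562*sqrt(3)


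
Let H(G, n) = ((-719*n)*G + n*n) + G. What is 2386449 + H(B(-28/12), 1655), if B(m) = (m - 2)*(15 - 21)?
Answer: -25813070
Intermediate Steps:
B(m) = 12 - 6*m (B(m) = (-2 + m)*(-6) = 12 - 6*m)
H(G, n) = G + n² - 719*G*n (H(G, n) = (-719*G*n + n²) + G = (n² - 719*G*n) + G = G + n² - 719*G*n)
2386449 + H(B(-28/12), 1655) = 2386449 + ((12 - (-168)/12) + 1655² - 719*(12 - (-168)/12)*1655) = 2386449 + ((12 - (-168)/12) + 2739025 - 719*(12 - (-168)/12)*1655) = 2386449 + ((12 - 6*(-7/3)) + 2739025 - 719*(12 - 6*(-7/3))*1655) = 2386449 + ((12 + 14) + 2739025 - 719*(12 + 14)*1655) = 2386449 + (26 + 2739025 - 719*26*1655) = 2386449 + (26 + 2739025 - 30938570) = 2386449 - 28199519 = -25813070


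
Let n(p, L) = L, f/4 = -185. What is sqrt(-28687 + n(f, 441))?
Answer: I*sqrt(28246) ≈ 168.07*I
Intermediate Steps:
f = -740 (f = 4*(-185) = -740)
sqrt(-28687 + n(f, 441)) = sqrt(-28687 + 441) = sqrt(-28246) = I*sqrt(28246)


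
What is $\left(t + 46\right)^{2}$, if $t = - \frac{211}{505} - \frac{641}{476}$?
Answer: $\frac{113067898288921}{57782544400} \approx 1956.8$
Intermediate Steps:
$t = - \frac{424141}{240380}$ ($t = \left(-211\right) \frac{1}{505} - \frac{641}{476} = - \frac{211}{505} - \frac{641}{476} = - \frac{424141}{240380} \approx -1.7645$)
$\left(t + 46\right)^{2} = \left(- \frac{424141}{240380} + 46\right)^{2} = \left(\frac{10633339}{240380}\right)^{2} = \frac{113067898288921}{57782544400}$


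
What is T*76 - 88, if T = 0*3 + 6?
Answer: 368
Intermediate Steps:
T = 6 (T = 0 + 6 = 6)
T*76 - 88 = 6*76 - 88 = 456 - 88 = 368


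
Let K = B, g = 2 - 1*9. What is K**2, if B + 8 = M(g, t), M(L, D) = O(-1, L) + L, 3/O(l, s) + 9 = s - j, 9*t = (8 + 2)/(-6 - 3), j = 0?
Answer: 59049/256 ≈ 230.66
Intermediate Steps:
g = -7 (g = 2 - 9 = -7)
t = -10/81 (t = ((8 + 2)/(-6 - 3))/9 = (10/(-9))/9 = (10*(-1/9))/9 = (1/9)*(-10/9) = -10/81 ≈ -0.12346)
O(l, s) = 3/(-9 + s) (O(l, s) = 3/(-9 + (s - 1*0)) = 3/(-9 + (s + 0)) = 3/(-9 + s))
M(L, D) = L + 3/(-9 + L) (M(L, D) = 3/(-9 + L) + L = L + 3/(-9 + L))
B = -243/16 (B = -8 + (3 - 7*(-9 - 7))/(-9 - 7) = -8 + (3 - 7*(-16))/(-16) = -8 - (3 + 112)/16 = -8 - 1/16*115 = -8 - 115/16 = -243/16 ≈ -15.188)
K = -243/16 ≈ -15.188
K**2 = (-243/16)**2 = 59049/256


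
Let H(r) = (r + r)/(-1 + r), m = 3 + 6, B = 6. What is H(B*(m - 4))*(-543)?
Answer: -32580/29 ≈ -1123.4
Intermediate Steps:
m = 9
H(r) = 2*r/(-1 + r) (H(r) = (2*r)/(-1 + r) = 2*r/(-1 + r))
H(B*(m - 4))*(-543) = (2*(6*(9 - 4))/(-1 + 6*(9 - 4)))*(-543) = (2*(6*5)/(-1 + 6*5))*(-543) = (2*30/(-1 + 30))*(-543) = (2*30/29)*(-543) = (2*30*(1/29))*(-543) = (60/29)*(-543) = -32580/29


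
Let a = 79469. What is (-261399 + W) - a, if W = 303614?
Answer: -37254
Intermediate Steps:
(-261399 + W) - a = (-261399 + 303614) - 1*79469 = 42215 - 79469 = -37254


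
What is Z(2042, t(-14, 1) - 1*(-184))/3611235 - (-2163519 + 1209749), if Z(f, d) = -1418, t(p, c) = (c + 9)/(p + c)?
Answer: 3444287604532/3611235 ≈ 9.5377e+5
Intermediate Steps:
t(p, c) = (9 + c)/(c + p)
Z(2042, t(-14, 1) - 1*(-184))/3611235 - (-2163519 + 1209749) = -1418/3611235 - (-2163519 + 1209749) = -1418*1/3611235 - 1*(-953770) = -1418/3611235 + 953770 = 3444287604532/3611235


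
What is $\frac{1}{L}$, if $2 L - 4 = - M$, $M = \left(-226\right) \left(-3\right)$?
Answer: $- \frac{1}{337} \approx -0.0029674$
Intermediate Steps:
$M = 678$
$L = -337$ ($L = 2 + \frac{\left(-1\right) 678}{2} = 2 + \frac{1}{2} \left(-678\right) = 2 - 339 = -337$)
$\frac{1}{L} = \frac{1}{-337} = - \frac{1}{337}$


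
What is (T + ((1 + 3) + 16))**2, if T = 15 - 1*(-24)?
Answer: 3481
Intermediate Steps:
T = 39 (T = 15 + 24 = 39)
(T + ((1 + 3) + 16))**2 = (39 + ((1 + 3) + 16))**2 = (39 + (4 + 16))**2 = (39 + 20)**2 = 59**2 = 3481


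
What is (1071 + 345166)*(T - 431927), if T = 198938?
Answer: -80669412393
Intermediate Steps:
(1071 + 345166)*(T - 431927) = (1071 + 345166)*(198938 - 431927) = 346237*(-232989) = -80669412393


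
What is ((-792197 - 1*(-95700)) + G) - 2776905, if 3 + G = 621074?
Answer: -2852331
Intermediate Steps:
G = 621071 (G = -3 + 621074 = 621071)
((-792197 - 1*(-95700)) + G) - 2776905 = ((-792197 - 1*(-95700)) + 621071) - 2776905 = ((-792197 + 95700) + 621071) - 2776905 = (-696497 + 621071) - 2776905 = -75426 - 2776905 = -2852331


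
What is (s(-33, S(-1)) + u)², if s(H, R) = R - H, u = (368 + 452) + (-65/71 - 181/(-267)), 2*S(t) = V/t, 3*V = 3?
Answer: 1044109094906329/1437471396 ≈ 7.2635e+5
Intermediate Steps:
V = 1 (V = (⅓)*3 = 1)
S(t) = 1/(2*t) (S(t) = (1/t)/2 = 1/(2*t))
u = 15540236/18957 (u = 820 + (-65*1/71 - 181*(-1/267)) = 820 + (-65/71 + 181/267) = 820 - 4504/18957 = 15540236/18957 ≈ 819.76)
(s(-33, S(-1)) + u)² = (((½)/(-1) - 1*(-33)) + 15540236/18957)² = (((½)*(-1) + 33) + 15540236/18957)² = ((-½ + 33) + 15540236/18957)² = (65/2 + 15540236/18957)² = (32312677/37914)² = 1044109094906329/1437471396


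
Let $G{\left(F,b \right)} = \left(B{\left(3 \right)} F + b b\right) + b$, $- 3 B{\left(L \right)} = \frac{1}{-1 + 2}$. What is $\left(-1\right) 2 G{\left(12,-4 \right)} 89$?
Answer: $-1424$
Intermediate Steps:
$B{\left(L \right)} = - \frac{1}{3}$ ($B{\left(L \right)} = - \frac{1}{3 \left(-1 + 2\right)} = - \frac{1}{3 \cdot 1} = \left(- \frac{1}{3}\right) 1 = - \frac{1}{3}$)
$G{\left(F,b \right)} = b + b^{2} - \frac{F}{3}$ ($G{\left(F,b \right)} = \left(- \frac{F}{3} + b b\right) + b = \left(- \frac{F}{3} + b^{2}\right) + b = \left(b^{2} - \frac{F}{3}\right) + b = b + b^{2} - \frac{F}{3}$)
$\left(-1\right) 2 G{\left(12,-4 \right)} 89 = \left(-1\right) 2 \left(-4 + \left(-4\right)^{2} - 4\right) 89 = - 2 \left(-4 + 16 - 4\right) 89 = \left(-2\right) 8 \cdot 89 = \left(-16\right) 89 = -1424$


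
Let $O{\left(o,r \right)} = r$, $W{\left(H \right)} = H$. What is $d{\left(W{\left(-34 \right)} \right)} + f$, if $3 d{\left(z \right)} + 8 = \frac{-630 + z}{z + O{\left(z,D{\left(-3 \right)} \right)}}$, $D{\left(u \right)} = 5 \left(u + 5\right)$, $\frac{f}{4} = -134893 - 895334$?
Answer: $- \frac{37088113}{9} \approx -4.1209 \cdot 10^{6}$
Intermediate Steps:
$f = -4120908$ ($f = 4 \left(-134893 - 895334\right) = 4 \left(-1030227\right) = -4120908$)
$D{\left(u \right)} = 25 + 5 u$ ($D{\left(u \right)} = 5 \left(5 + u\right) = 25 + 5 u$)
$d{\left(z \right)} = - \frac{8}{3} + \frac{-630 + z}{3 \left(10 + z\right)}$ ($d{\left(z \right)} = - \frac{8}{3} + \frac{\left(-630 + z\right) \frac{1}{z + \left(25 + 5 \left(-3\right)\right)}}{3} = - \frac{8}{3} + \frac{\left(-630 + z\right) \frac{1}{z + \left(25 - 15\right)}}{3} = - \frac{8}{3} + \frac{\left(-630 + z\right) \frac{1}{z + 10}}{3} = - \frac{8}{3} + \frac{\left(-630 + z\right) \frac{1}{10 + z}}{3} = - \frac{8}{3} + \frac{\frac{1}{10 + z} \left(-630 + z\right)}{3} = - \frac{8}{3} + \frac{-630 + z}{3 \left(10 + z\right)}$)
$d{\left(W{\left(-34 \right)} \right)} + f = \frac{-710 - -238}{3 \left(10 - 34\right)} - 4120908 = \frac{-710 + 238}{3 \left(-24\right)} - 4120908 = \frac{1}{3} \left(- \frac{1}{24}\right) \left(-472\right) - 4120908 = \frac{59}{9} - 4120908 = - \frac{37088113}{9}$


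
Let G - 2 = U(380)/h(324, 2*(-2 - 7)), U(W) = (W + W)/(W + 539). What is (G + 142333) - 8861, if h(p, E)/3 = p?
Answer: 29807013448/223317 ≈ 1.3347e+5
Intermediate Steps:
h(p, E) = 3*p
U(W) = 2*W/(539 + W) (U(W) = (2*W)/(539 + W) = 2*W/(539 + W))
G = 446824/223317 (G = 2 + (2*380/(539 + 380))/((3*324)) = 2 + (2*380/919)/972 = 2 + (2*380*(1/919))*(1/972) = 2 + (760/919)*(1/972) = 2 + 190/223317 = 446824/223317 ≈ 2.0009)
(G + 142333) - 8861 = (446824/223317 + 142333) - 8861 = 31785825385/223317 - 8861 = 29807013448/223317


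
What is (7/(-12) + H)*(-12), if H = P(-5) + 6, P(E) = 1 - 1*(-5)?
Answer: -137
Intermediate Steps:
P(E) = 6 (P(E) = 1 + 5 = 6)
H = 12 (H = 6 + 6 = 12)
(7/(-12) + H)*(-12) = (7/(-12) + 12)*(-12) = (7*(-1/12) + 12)*(-12) = (-7/12 + 12)*(-12) = (137/12)*(-12) = -137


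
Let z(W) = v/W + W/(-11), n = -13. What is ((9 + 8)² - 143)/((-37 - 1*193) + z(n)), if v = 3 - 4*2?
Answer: -10439/16333 ≈ -0.63914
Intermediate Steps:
v = -5 (v = 3 - 8 = -5)
z(W) = -5/W - W/11 (z(W) = -5/W + W/(-11) = -5/W + W*(-1/11) = -5/W - W/11)
((9 + 8)² - 143)/((-37 - 1*193) + z(n)) = ((9 + 8)² - 143)/((-37 - 1*193) + (-5/(-13) - 1/11*(-13))) = (17² - 143)/((-37 - 193) + (-5*(-1/13) + 13/11)) = (289 - 143)/(-230 + (5/13 + 13/11)) = 146/(-230 + 224/143) = 146/(-32666/143) = 146*(-143/32666) = -10439/16333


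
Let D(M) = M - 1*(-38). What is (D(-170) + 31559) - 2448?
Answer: 28979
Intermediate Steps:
D(M) = 38 + M (D(M) = M + 38 = 38 + M)
(D(-170) + 31559) - 2448 = ((38 - 170) + 31559) - 2448 = (-132 + 31559) - 2448 = 31427 - 2448 = 28979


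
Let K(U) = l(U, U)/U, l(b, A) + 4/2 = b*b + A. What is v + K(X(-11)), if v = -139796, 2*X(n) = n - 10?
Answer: -5871823/42 ≈ -1.3981e+5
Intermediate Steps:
X(n) = -5 + n/2 (X(n) = (n - 10)/2 = (-10 + n)/2 = -5 + n/2)
l(b, A) = -2 + A + b² (l(b, A) = -2 + (b*b + A) = -2 + (b² + A) = -2 + (A + b²) = -2 + A + b²)
K(U) = (-2 + U + U²)/U
v + K(X(-11)) = -139796 + (1 + (-5 + (½)*(-11)) - 2/(-5 + (½)*(-11))) = -139796 + (1 + (-5 - 11/2) - 2/(-5 - 11/2)) = -139796 + (1 - 21/2 - 2/(-21/2)) = -139796 + (1 - 21/2 - 2*(-2/21)) = -139796 + (1 - 21/2 + 4/21) = -139796 - 391/42 = -5871823/42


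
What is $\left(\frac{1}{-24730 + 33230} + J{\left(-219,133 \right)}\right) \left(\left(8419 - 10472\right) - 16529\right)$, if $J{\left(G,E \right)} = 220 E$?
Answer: $- \frac{2310764619291}{4250} \approx -5.4371 \cdot 10^{8}$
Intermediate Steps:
$\left(\frac{1}{-24730 + 33230} + J{\left(-219,133 \right)}\right) \left(\left(8419 - 10472\right) - 16529\right) = \left(\frac{1}{-24730 + 33230} + 220 \cdot 133\right) \left(\left(8419 - 10472\right) - 16529\right) = \left(\frac{1}{8500} + 29260\right) \left(\left(8419 - 10472\right) - 16529\right) = \left(\frac{1}{8500} + 29260\right) \left(-2053 - 16529\right) = \frac{248710001}{8500} \left(-18582\right) = - \frac{2310764619291}{4250}$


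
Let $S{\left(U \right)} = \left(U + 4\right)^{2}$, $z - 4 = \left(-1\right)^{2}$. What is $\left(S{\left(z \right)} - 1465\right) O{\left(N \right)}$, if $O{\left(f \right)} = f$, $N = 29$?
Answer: $-40136$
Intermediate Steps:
$z = 5$ ($z = 4 + \left(-1\right)^{2} = 4 + 1 = 5$)
$S{\left(U \right)} = \left(4 + U\right)^{2}$
$\left(S{\left(z \right)} - 1465\right) O{\left(N \right)} = \left(\left(4 + 5\right)^{2} - 1465\right) 29 = \left(9^{2} - 1465\right) 29 = \left(81 - 1465\right) 29 = \left(-1384\right) 29 = -40136$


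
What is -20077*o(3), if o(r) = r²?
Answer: -180693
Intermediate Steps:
-20077*o(3) = -20077*3² = -20077*9 = -180693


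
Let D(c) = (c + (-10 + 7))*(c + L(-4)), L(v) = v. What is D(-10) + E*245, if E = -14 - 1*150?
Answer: -39998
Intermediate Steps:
D(c) = (-4 + c)*(-3 + c) (D(c) = (c + (-10 + 7))*(c - 4) = (c - 3)*(-4 + c) = (-3 + c)*(-4 + c) = (-4 + c)*(-3 + c))
E = -164 (E = -14 - 150 = -164)
D(-10) + E*245 = (12 + (-10)² - 7*(-10)) - 164*245 = (12 + 100 + 70) - 40180 = 182 - 40180 = -39998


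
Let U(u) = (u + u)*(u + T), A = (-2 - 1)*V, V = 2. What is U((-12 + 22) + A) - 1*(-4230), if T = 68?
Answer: 4806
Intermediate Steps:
A = -6 (A = (-2 - 1)*2 = -3*2 = -6)
U(u) = 2*u*(68 + u) (U(u) = (u + u)*(u + 68) = (2*u)*(68 + u) = 2*u*(68 + u))
U((-12 + 22) + A) - 1*(-4230) = 2*((-12 + 22) - 6)*(68 + ((-12 + 22) - 6)) - 1*(-4230) = 2*(10 - 6)*(68 + (10 - 6)) + 4230 = 2*4*(68 + 4) + 4230 = 2*4*72 + 4230 = 576 + 4230 = 4806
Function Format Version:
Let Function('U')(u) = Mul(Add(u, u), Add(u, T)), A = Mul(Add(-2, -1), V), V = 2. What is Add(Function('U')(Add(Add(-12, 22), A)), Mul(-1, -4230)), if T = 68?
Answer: 4806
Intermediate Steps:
A = -6 (A = Mul(Add(-2, -1), 2) = Mul(-3, 2) = -6)
Function('U')(u) = Mul(2, u, Add(68, u)) (Function('U')(u) = Mul(Add(u, u), Add(u, 68)) = Mul(Mul(2, u), Add(68, u)) = Mul(2, u, Add(68, u)))
Add(Function('U')(Add(Add(-12, 22), A)), Mul(-1, -4230)) = Add(Mul(2, Add(Add(-12, 22), -6), Add(68, Add(Add(-12, 22), -6))), Mul(-1, -4230)) = Add(Mul(2, Add(10, -6), Add(68, Add(10, -6))), 4230) = Add(Mul(2, 4, Add(68, 4)), 4230) = Add(Mul(2, 4, 72), 4230) = Add(576, 4230) = 4806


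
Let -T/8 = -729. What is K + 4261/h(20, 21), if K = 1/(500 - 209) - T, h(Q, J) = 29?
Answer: -47976268/8439 ≈ -5685.1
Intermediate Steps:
T = 5832 (T = -8*(-729) = 5832)
K = -1697111/291 (K = 1/(500 - 209) - 1*5832 = 1/291 - 5832 = -1697111/291 ≈ -5832.0)
K + 4261/h(20, 21) = -1697111/291 + 4261/29 = -47976268/8439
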